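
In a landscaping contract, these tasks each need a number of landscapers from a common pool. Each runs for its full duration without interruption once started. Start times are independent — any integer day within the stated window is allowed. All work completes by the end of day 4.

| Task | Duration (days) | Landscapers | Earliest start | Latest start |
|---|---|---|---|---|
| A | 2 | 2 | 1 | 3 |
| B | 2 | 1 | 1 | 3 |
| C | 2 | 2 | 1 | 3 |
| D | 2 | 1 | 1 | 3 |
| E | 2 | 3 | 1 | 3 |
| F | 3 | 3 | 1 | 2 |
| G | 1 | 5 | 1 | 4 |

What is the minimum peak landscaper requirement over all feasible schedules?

9

Early-start (A@1, B@1, C@1, D@1, E@1, F@1, G@1) gives peak 17: d1:17  d2:12  d3:3  d4:0.
Shift E→3, G→4.
Schedule A@1, B@1, C@1, D@1, E@3, F@1, G@4: d1:9  d2:9  d3:6  d4:8 — peak 9.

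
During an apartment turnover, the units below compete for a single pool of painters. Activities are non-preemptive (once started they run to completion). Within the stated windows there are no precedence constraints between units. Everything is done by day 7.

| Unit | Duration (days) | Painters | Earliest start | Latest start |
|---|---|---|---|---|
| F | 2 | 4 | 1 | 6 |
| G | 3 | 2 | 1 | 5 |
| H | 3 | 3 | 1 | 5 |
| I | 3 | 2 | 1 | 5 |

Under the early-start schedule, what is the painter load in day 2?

At early start, day 2 has: F, G, H, I.
Demand: 4 + 2 + 3 + 2 = 11.

11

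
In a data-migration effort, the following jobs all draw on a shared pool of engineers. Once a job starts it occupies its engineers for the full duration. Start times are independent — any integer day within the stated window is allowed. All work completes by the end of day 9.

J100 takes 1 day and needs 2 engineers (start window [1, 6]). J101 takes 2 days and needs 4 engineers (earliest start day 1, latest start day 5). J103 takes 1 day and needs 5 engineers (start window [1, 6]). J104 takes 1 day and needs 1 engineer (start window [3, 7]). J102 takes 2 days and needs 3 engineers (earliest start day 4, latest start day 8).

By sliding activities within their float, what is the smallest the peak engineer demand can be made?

5

Early-start (J100@1, J101@1, J103@1, J104@3, J102@4) gives peak 11: d1:11  d2:4  d3:1  d4:3  d5:3  d6:0  d7:0  d8:0  d9:0.
Shift J101→2, J103→4, J102→5.
Schedule J100@1, J101@2, J103@4, J104@3, J102@5: d1:2  d2:4  d3:5  d4:5  d5:3  d6:3  d7:0  d8:0  d9:0 — peak 5.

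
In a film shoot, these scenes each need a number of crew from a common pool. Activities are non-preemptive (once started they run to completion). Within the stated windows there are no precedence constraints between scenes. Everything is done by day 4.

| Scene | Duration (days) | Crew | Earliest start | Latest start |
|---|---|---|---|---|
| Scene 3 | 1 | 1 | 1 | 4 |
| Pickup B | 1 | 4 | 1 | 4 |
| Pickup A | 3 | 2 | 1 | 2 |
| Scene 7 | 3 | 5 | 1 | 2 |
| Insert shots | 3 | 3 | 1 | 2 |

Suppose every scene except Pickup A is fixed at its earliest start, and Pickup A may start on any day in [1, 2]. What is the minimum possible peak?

13

Pickup A@1: d1:15  d2:10  d3:10  d4:0 → peak 15
Pickup A@2: d1:13  d2:10  d3:10  d4:2 → peak 13
Best is Pickup A@2, peak 13.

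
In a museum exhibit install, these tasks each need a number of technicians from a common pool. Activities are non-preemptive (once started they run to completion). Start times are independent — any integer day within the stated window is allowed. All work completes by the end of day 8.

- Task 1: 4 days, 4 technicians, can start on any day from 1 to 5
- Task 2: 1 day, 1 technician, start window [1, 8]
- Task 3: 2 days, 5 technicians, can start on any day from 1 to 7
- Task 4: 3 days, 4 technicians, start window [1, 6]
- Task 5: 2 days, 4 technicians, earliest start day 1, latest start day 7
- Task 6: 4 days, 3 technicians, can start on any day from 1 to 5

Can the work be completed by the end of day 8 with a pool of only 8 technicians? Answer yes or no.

yes

Schedule Task 1@1, Task 2@1, Task 3@5, Task 4@2, Task 5@7, Task 6@5: d1:5  d2:8  d3:8  d4:8  d5:8  d6:8  d7:7  d8:7 — peak 8 ≤ 8.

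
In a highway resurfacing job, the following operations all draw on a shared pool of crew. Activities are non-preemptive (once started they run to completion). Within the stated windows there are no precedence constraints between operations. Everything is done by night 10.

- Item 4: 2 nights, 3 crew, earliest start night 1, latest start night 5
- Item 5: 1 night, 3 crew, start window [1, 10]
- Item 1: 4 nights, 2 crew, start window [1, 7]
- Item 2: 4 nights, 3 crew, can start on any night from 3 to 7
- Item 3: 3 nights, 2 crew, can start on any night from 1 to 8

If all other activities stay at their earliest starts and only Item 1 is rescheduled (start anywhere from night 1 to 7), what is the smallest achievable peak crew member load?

8

Item 1@1: n1:10  n2:7  n3:7  n4:5  n5:3  n6:3  n7:0  n8:0  n9:0  n10:0 → peak 10
Item 1@2: n1:8  n2:7  n3:7  n4:5  n5:5  n6:3  n7:0  n8:0  n9:0  n10:0 → peak 8
Item 1@3: n1:8  n2:5  n3:7  n4:5  n5:5  n6:5  n7:0  n8:0  n9:0  n10:0 → peak 8
Item 1@4: n1:8  n2:5  n3:5  n4:5  n5:5  n6:5  n7:2  n8:0  n9:0  n10:0 → peak 8
Item 1@5: n1:8  n2:5  n3:5  n4:3  n5:5  n6:5  n7:2  n8:2  n9:0  n10:0 → peak 8
Item 1@6: n1:8  n2:5  n3:5  n4:3  n5:3  n6:5  n7:2  n8:2  n9:2  n10:0 → peak 8
Item 1@7: n1:8  n2:5  n3:5  n4:3  n5:3  n6:3  n7:2  n8:2  n9:2  n10:2 → peak 8
Best is Item 1@2, peak 8.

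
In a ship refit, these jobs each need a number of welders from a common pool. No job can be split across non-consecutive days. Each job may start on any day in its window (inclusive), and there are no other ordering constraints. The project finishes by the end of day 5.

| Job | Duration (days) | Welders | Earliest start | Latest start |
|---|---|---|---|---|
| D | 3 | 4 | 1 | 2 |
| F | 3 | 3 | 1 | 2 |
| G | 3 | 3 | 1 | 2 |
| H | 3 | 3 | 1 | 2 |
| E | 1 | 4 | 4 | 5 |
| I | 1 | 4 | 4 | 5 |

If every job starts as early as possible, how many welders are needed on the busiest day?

Early-start schedule: D@1, F@1, G@1, H@1, E@4, I@4.
Load per day: day 1: 13, day 2: 13, day 3: 13, day 4: 8, day 5: 0.
Peak is 13.

13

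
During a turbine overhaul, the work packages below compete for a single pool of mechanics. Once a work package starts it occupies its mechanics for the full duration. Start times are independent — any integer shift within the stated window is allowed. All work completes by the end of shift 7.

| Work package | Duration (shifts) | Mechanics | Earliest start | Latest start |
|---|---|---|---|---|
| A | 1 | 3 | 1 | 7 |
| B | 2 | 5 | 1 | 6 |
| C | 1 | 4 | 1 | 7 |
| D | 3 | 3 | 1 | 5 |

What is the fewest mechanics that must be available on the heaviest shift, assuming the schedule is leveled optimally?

5

Early-start (A@1, B@1, C@1, D@1) gives peak 15: s1:15  s2:8  s3:3  s4:0  s5:0  s6:0  s7:0.
Shift B→2, C→4, D→5.
Schedule A@1, B@2, C@4, D@5: s1:3  s2:5  s3:5  s4:4  s5:3  s6:3  s7:3 — peak 5.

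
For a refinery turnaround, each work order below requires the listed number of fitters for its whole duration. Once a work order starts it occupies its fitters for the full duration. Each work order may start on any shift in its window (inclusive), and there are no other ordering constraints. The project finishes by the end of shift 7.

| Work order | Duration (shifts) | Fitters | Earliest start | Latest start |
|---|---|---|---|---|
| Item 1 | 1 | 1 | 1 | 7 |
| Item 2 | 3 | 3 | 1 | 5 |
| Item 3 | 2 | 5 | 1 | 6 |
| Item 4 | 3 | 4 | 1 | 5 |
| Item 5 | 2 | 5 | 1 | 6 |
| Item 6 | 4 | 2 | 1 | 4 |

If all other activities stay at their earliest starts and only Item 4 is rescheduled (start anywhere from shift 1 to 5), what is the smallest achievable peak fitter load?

16

Item 4@1: s1:20  s2:19  s3:9  s4:2  s5:0  s6:0  s7:0 → peak 20
Item 4@2: s1:16  s2:19  s3:9  s4:6  s5:0  s6:0  s7:0 → peak 19
Item 4@3: s1:16  s2:15  s3:9  s4:6  s5:4  s6:0  s7:0 → peak 16
Item 4@4: s1:16  s2:15  s3:5  s4:6  s5:4  s6:4  s7:0 → peak 16
Item 4@5: s1:16  s2:15  s3:5  s4:2  s5:4  s6:4  s7:4 → peak 16
Best is Item 4@3, peak 16.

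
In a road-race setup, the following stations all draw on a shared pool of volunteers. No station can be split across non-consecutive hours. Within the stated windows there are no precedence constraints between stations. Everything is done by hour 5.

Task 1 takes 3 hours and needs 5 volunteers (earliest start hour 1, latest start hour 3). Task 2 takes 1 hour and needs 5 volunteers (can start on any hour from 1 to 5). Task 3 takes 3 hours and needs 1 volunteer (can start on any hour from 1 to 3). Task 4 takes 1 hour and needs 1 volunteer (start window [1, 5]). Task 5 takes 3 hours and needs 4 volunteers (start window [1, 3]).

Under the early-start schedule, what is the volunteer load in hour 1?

16

At early start, hour 1 has: Task 1, Task 2, Task 3, Task 4, Task 5.
Demand: 5 + 5 + 1 + 1 + 4 = 16.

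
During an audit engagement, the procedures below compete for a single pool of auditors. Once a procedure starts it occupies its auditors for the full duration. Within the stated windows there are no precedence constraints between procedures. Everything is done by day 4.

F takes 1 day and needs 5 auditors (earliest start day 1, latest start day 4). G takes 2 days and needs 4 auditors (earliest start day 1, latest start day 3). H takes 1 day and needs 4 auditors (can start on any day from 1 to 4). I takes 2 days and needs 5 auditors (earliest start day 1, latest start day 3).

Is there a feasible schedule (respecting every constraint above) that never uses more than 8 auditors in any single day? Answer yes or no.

no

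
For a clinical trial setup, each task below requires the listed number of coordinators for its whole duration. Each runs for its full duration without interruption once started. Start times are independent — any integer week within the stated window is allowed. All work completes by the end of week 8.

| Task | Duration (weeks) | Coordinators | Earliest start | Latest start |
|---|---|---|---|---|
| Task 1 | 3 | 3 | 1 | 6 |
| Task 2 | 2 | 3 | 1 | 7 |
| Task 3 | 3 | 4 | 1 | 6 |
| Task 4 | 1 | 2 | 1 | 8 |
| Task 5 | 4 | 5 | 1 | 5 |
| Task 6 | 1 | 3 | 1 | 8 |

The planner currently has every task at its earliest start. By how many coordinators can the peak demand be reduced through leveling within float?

Early-start peak: w1:20  w2:15  w3:12  w4:5  w5:0  w6:0  w7:0  w8:0 ⇒ 20.
Leveled (Task 1@1, Task 2@4, Task 3@1, Task 4@4, Task 5@5, Task 6@4): w1:7  w2:7  w3:7  w4:8  w5:8  w6:5  w7:5  w8:5 ⇒ 8.
Reduction 20 − 8 = 12.

12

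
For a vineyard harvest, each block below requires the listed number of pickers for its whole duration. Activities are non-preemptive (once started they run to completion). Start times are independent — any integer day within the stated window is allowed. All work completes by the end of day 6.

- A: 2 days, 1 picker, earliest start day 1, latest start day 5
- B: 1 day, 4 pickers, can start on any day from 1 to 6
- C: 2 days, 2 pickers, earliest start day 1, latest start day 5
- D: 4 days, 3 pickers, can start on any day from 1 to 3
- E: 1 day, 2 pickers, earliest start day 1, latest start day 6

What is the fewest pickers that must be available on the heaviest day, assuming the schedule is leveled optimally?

5

Early-start (A@1, B@1, C@1, D@1, E@1) gives peak 12: d1:12  d2:6  d3:3  d4:3  d5:0  d6:0.
Shift C→2, D→3, E→2.
Schedule A@1, B@1, C@2, D@3, E@2: d1:5  d2:5  d3:5  d4:3  d5:3  d6:3 — peak 5.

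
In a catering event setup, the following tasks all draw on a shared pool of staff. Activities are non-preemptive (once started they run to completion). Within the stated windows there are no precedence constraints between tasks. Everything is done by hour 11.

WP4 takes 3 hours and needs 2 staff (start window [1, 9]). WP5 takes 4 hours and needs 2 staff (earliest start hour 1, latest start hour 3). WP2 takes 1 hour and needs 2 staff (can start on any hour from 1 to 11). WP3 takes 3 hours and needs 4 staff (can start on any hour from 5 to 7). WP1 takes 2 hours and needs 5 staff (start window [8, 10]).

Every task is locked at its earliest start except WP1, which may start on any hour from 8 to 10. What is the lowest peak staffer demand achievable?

WP1@8: h1:6  h2:4  h3:4  h4:2  h5:4  h6:4  h7:4  h8:5  h9:5  h10:0  h11:0 → peak 6
WP1@9: h1:6  h2:4  h3:4  h4:2  h5:4  h6:4  h7:4  h8:0  h9:5  h10:5  h11:0 → peak 6
WP1@10: h1:6  h2:4  h3:4  h4:2  h5:4  h6:4  h7:4  h8:0  h9:0  h10:5  h11:5 → peak 6
Best is WP1@8, peak 6.

6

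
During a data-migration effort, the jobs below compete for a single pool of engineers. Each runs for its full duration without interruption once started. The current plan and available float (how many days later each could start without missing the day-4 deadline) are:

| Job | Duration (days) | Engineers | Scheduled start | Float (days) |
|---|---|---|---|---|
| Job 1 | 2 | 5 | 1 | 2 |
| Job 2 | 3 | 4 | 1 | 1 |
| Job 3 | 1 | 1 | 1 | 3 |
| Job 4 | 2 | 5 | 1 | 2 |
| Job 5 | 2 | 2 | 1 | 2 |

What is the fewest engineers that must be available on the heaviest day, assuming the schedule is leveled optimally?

11

Early-start (Job 1@1, Job 2@1, Job 3@1, Job 4@1, Job 5@1) gives peak 17: d1:17  d2:16  d3:4  d4:0.
Shift Job 4→3, Job 5→2.
Schedule Job 1@1, Job 2@1, Job 3@1, Job 4@3, Job 5@2: d1:10  d2:11  d3:11  d4:5 — peak 11.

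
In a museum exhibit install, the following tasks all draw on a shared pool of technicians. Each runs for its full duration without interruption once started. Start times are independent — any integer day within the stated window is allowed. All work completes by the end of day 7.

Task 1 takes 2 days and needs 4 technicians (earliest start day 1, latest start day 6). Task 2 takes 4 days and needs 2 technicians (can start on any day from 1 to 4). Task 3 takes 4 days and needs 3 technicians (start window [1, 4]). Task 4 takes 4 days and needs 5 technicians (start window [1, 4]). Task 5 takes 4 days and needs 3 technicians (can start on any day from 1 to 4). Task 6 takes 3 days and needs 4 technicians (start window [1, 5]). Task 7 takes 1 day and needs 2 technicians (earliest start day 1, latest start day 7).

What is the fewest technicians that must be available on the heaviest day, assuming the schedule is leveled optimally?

13

Early-start (Task 1@1, Task 2@1, Task 3@1, Task 4@1, Task 5@1, Task 6@1, Task 7@1) gives peak 23: d1:23  d2:21  d3:17  d4:13  d5:0  d6:0  d7:0.
Shift Task 4→3, Task 6→5, Task 7→5.
Schedule Task 1@1, Task 2@1, Task 3@1, Task 4@3, Task 5@1, Task 6@5, Task 7@5: d1:12  d2:12  d3:13  d4:13  d5:11  d6:9  d7:4 — peak 13.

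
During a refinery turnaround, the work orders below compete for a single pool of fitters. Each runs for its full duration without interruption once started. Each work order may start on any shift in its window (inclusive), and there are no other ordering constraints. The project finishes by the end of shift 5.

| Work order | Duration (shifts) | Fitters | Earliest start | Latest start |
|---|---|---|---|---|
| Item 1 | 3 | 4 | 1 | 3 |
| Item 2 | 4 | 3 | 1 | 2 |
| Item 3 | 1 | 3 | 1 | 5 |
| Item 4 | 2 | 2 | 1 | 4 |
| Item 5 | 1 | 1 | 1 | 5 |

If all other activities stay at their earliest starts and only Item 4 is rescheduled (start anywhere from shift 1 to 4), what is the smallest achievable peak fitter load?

11

Item 4@1: s1:13  s2:9  s3:7  s4:3  s5:0 → peak 13
Item 4@2: s1:11  s2:9  s3:9  s4:3  s5:0 → peak 11
Item 4@3: s1:11  s2:7  s3:9  s4:5  s5:0 → peak 11
Item 4@4: s1:11  s2:7  s3:7  s4:5  s5:2 → peak 11
Best is Item 4@2, peak 11.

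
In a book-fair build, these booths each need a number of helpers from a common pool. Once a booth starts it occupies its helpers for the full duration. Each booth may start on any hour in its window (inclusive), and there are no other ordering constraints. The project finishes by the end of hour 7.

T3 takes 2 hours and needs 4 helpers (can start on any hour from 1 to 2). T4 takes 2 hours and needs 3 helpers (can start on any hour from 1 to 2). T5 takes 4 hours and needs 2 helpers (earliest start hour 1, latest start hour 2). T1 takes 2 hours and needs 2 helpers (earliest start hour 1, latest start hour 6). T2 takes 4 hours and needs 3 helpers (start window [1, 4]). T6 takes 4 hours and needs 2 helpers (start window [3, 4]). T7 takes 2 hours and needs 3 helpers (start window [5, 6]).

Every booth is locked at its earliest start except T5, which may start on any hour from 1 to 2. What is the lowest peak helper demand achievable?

T5@1: h1:14  h2:14  h3:7  h4:7  h5:5  h6:5  h7:0 → peak 14
T5@2: h1:12  h2:14  h3:7  h4:7  h5:7  h6:5  h7:0 → peak 14
Best is T5@1, peak 14.

14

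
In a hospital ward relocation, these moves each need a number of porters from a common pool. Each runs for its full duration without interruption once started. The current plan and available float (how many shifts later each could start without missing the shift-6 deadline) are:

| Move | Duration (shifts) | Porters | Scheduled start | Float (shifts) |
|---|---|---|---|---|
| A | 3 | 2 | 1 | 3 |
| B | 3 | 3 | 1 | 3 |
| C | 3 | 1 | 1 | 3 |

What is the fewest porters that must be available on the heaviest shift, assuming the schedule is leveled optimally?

3

Early-start (A@1, B@1, C@1) gives peak 6: s1:6  s2:6  s3:6  s4:0  s5:0  s6:0.
Shift B→4.
Schedule A@1, B@4, C@1: s1:3  s2:3  s3:3  s4:3  s5:3  s6:3 — peak 3.
Total porter-shifts = 18 over 6 shifts ⇒ peak ≥ ⌈18/6⌉ = 3, so 3 is optimal.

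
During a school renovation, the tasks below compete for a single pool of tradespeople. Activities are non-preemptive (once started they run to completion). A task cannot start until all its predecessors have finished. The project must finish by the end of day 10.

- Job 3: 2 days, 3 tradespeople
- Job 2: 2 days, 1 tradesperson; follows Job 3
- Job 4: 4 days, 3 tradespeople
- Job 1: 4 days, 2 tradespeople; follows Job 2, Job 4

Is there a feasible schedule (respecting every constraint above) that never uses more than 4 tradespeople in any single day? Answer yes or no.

yes

Schedule Job 3@1, Job 2@3, Job 4@3, Job 1@7: d1:3  d2:3  d3:4  d4:4  d5:3  d6:3  d7:2  d8:2  d9:2  d10:2 — peak 4 ≤ 4.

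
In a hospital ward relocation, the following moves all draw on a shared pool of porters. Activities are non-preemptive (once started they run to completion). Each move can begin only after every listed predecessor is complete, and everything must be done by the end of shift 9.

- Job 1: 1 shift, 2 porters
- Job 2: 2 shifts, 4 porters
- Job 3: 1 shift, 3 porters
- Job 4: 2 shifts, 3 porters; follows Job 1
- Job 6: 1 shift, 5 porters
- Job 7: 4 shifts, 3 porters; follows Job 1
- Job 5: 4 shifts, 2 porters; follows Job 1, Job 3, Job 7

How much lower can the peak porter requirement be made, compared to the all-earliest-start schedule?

Early-start peak: s1:14  s2:10  s3:6  s4:3  s5:3  s6:2  s7:2  s8:2  s9:2 ⇒ 14.
Leveled (Job 1@1, Job 2@1, Job 3@3, Job 4@4, Job 6@6, Job 7@2, Job 5@6): s1:6  s2:7  s3:6  s4:6  s5:6  s6:7  s7:2  s8:2  s9:2 ⇒ 7.
Reduction 14 − 7 = 7.

7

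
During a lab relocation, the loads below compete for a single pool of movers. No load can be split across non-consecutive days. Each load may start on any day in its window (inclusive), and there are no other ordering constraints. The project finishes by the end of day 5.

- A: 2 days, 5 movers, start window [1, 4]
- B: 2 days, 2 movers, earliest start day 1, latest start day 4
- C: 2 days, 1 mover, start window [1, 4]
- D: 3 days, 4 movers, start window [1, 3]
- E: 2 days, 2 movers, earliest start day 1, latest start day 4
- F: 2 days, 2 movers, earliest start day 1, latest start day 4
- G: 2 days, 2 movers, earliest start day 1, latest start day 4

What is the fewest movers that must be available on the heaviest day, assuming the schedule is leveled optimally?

9

Early-start (A@1, B@1, C@1, D@1, E@1, F@1, G@1) gives peak 18: d1:18  d2:18  d3:4  d4:0  d5:0.
Shift C→3, D→3, F→3, G→3.
Schedule A@1, B@1, C@3, D@3, E@1, F@3, G@3: d1:9  d2:9  d3:9  d4:9  d5:4 — peak 9.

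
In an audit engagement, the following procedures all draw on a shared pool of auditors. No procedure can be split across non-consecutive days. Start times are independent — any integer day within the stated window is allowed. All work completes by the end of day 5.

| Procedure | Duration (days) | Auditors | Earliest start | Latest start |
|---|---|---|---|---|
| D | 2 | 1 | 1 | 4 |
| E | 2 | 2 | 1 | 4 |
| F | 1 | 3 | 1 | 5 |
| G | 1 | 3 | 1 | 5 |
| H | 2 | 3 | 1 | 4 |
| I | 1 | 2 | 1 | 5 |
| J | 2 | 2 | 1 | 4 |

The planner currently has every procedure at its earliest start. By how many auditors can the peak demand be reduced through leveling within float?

11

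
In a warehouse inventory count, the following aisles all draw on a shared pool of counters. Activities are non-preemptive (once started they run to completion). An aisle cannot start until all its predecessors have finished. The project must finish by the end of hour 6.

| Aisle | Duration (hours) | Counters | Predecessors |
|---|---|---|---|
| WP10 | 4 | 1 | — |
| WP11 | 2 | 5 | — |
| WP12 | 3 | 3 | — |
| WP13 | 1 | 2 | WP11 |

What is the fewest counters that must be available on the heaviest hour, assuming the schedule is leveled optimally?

5

Early-start (WP10@1, WP11@1, WP12@1, WP13@3) gives peak 9: h1:9  h2:9  h3:6  h4:1  h5:0  h6:0.
Shift WP10→3, WP12→3, WP13→6.
Schedule WP10@3, WP11@1, WP12@3, WP13@6: h1:5  h2:5  h3:4  h4:4  h5:4  h6:3 — peak 5.
Total counter-hours = 25 over 6 hours ⇒ peak ≥ ⌈25/6⌉ = 5, so 5 is optimal.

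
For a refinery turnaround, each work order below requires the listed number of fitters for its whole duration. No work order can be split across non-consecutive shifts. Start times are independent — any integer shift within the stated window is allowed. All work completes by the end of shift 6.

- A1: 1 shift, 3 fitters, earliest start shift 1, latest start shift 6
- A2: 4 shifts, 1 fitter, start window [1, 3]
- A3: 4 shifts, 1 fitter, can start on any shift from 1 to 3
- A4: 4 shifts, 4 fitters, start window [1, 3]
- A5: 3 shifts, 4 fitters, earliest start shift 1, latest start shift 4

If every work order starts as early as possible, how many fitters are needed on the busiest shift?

Early-start schedule: A1@1, A2@1, A3@1, A4@1, A5@1.
Load per shift: shift 1: 13, shift 2: 10, shift 3: 10, shift 4: 6, shift 5: 0, shift 6: 0.
Peak is 13.

13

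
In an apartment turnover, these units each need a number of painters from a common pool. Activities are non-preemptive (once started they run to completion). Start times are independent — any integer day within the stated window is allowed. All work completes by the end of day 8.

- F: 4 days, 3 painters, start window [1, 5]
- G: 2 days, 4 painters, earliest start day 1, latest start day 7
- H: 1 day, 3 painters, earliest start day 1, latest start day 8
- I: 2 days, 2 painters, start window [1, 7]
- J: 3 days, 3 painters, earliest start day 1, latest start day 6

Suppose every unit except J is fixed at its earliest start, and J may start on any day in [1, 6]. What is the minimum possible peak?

12

J@1: d1:15  d2:12  d3:6  d4:3  d5:0  d6:0  d7:0  d8:0 → peak 15
J@2: d1:12  d2:12  d3:6  d4:6  d5:0  d6:0  d7:0  d8:0 → peak 12
J@3: d1:12  d2:9  d3:6  d4:6  d5:3  d6:0  d7:0  d8:0 → peak 12
J@4: d1:12  d2:9  d3:3  d4:6  d5:3  d6:3  d7:0  d8:0 → peak 12
J@5: d1:12  d2:9  d3:3  d4:3  d5:3  d6:3  d7:3  d8:0 → peak 12
J@6: d1:12  d2:9  d3:3  d4:3  d5:0  d6:3  d7:3  d8:3 → peak 12
Best is J@2, peak 12.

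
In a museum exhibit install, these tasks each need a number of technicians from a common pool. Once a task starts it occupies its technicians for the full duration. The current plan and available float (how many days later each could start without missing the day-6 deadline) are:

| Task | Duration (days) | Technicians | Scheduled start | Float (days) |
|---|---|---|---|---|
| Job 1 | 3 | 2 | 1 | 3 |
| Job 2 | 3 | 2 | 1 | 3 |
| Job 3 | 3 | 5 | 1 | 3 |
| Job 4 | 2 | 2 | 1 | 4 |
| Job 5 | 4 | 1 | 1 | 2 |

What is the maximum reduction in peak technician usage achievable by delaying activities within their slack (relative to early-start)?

Early-start peak: d1:12  d2:12  d3:10  d4:1  d5:0  d6:0 ⇒ 12.
Leveled (Job 1@1, Job 2@1, Job 3@4, Job 4@1, Job 5@3): d1:6  d2:6  d3:5  d4:6  d5:6  d6:6 ⇒ 6.
Reduction 12 − 6 = 6.

6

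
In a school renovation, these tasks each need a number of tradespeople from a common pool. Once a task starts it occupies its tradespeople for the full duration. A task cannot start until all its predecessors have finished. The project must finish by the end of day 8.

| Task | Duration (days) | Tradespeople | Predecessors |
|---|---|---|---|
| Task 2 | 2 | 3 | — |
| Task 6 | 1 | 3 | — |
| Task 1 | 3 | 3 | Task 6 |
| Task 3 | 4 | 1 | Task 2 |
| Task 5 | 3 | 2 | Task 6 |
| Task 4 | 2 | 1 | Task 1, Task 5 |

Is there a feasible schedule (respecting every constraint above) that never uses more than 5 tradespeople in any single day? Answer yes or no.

yes

Schedule Task 2@2, Task 6@1, Task 1@4, Task 3@5, Task 5@2, Task 4@7: d1:3  d2:5  d3:5  d4:5  d5:4  d6:4  d7:2  d8:2 — peak 5 ≤ 5.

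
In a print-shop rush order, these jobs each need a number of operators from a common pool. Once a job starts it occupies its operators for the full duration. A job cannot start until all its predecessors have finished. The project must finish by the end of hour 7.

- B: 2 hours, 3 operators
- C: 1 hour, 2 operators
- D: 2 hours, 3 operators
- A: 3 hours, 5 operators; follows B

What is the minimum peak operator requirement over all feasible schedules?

5

Early-start (B@1, C@1, D@1, A@3) gives peak 8: h1:8  h2:6  h3:5  h4:5  h5:5  h6:0  h7:0.
Shift D→3, A→5.
Schedule B@1, C@1, D@3, A@5: h1:5  h2:3  h3:3  h4:3  h5:5  h6:5  h7:5 — peak 5.
Total operator-hours = 29 over 7 hours ⇒ peak ≥ ⌈29/7⌉ = 5, so 5 is optimal.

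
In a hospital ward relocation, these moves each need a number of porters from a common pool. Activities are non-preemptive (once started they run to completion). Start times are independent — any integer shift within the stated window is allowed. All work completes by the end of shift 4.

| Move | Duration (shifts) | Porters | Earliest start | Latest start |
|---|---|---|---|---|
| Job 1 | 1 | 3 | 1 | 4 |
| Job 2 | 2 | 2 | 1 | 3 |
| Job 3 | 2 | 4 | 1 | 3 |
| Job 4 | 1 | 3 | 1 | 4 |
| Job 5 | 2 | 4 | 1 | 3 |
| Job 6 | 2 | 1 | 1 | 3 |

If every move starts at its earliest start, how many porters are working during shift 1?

17

At early start, shift 1 has: Job 1, Job 2, Job 3, Job 4, Job 5, Job 6.
Demand: 3 + 2 + 4 + 3 + 4 + 1 = 17.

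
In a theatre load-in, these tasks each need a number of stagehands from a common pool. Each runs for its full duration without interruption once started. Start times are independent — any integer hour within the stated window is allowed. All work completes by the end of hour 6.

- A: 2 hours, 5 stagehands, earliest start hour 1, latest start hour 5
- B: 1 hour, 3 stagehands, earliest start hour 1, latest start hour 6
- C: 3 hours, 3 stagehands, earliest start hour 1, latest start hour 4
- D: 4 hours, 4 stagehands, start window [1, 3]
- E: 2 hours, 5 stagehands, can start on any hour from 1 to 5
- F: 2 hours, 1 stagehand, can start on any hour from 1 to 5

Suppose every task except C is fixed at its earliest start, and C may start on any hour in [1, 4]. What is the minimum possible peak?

18

C@1: h1:21  h2:18  h3:7  h4:4  h5:0  h6:0 → peak 21
C@2: h1:18  h2:18  h3:7  h4:7  h5:0  h6:0 → peak 18
C@3: h1:18  h2:15  h3:7  h4:7  h5:3  h6:0 → peak 18
C@4: h1:18  h2:15  h3:4  h4:7  h5:3  h6:3 → peak 18
Best is C@2, peak 18.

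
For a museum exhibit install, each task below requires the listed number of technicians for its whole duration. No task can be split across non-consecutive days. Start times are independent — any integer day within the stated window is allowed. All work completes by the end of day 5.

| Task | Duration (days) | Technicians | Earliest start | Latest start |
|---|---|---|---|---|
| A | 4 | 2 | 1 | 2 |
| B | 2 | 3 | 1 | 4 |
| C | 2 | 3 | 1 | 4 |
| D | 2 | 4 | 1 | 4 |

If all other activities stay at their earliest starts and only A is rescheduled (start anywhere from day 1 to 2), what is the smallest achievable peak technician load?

12

A@1: d1:12  d2:12  d3:2  d4:2  d5:0 → peak 12
A@2: d1:10  d2:12  d3:2  d4:2  d5:2 → peak 12
Best is A@1, peak 12.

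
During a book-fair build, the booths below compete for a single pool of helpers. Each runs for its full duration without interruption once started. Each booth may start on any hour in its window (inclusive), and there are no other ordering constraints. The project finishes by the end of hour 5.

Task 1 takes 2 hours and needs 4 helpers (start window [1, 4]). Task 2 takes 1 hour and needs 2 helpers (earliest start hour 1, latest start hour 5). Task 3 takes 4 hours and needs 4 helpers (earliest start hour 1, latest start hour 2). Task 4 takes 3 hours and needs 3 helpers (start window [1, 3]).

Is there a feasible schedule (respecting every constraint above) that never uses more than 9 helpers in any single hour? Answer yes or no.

yes

Schedule Task 1@1, Task 2@1, Task 3@2, Task 4@3: h1:6  h2:8  h3:7  h4:7  h5:7 — peak 8 ≤ 9.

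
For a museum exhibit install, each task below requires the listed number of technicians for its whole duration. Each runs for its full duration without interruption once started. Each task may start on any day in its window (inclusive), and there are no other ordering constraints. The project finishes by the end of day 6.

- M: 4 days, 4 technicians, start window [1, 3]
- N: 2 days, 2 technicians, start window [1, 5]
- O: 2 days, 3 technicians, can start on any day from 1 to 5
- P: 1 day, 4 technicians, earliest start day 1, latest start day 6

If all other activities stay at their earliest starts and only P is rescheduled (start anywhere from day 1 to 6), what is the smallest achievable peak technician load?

P@1: d1:13  d2:9  d3:4  d4:4  d5:0  d6:0 → peak 13
P@2: d1:9  d2:13  d3:4  d4:4  d5:0  d6:0 → peak 13
P@3: d1:9  d2:9  d3:8  d4:4  d5:0  d6:0 → peak 9
P@4: d1:9  d2:9  d3:4  d4:8  d5:0  d6:0 → peak 9
P@5: d1:9  d2:9  d3:4  d4:4  d5:4  d6:0 → peak 9
P@6: d1:9  d2:9  d3:4  d4:4  d5:0  d6:4 → peak 9
Best is P@3, peak 9.

9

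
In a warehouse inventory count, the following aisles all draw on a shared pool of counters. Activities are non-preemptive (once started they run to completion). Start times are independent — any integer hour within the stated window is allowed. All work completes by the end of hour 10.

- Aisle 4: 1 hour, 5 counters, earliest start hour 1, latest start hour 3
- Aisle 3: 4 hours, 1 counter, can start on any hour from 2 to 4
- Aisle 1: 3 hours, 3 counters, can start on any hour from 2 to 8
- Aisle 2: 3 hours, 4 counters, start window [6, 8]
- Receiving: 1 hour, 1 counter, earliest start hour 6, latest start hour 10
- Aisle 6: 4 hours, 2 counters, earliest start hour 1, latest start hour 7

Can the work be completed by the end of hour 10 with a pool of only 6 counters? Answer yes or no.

yes

Schedule Aisle 4@1, Aisle 3@2, Aisle 1@2, Aisle 2@6, Receiving@6, Aisle 6@2: h1:5  h2:6  h3:6  h4:6  h5:3  h6:5  h7:4  h8:4  h9:0  h10:0 — peak 6 ≤ 6.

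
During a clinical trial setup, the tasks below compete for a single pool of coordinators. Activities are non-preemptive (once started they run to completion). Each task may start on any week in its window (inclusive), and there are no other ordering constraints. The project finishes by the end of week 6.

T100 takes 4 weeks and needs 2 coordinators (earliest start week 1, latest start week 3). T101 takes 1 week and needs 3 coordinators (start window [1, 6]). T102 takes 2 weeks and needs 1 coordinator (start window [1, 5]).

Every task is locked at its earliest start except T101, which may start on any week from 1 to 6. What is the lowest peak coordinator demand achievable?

T101@1: w1:6  w2:3  w3:2  w4:2  w5:0  w6:0 → peak 6
T101@2: w1:3  w2:6  w3:2  w4:2  w5:0  w6:0 → peak 6
T101@3: w1:3  w2:3  w3:5  w4:2  w5:0  w6:0 → peak 5
T101@4: w1:3  w2:3  w3:2  w4:5  w5:0  w6:0 → peak 5
T101@5: w1:3  w2:3  w3:2  w4:2  w5:3  w6:0 → peak 3
T101@6: w1:3  w2:3  w3:2  w4:2  w5:0  w6:3 → peak 3
Best is T101@5, peak 3.

3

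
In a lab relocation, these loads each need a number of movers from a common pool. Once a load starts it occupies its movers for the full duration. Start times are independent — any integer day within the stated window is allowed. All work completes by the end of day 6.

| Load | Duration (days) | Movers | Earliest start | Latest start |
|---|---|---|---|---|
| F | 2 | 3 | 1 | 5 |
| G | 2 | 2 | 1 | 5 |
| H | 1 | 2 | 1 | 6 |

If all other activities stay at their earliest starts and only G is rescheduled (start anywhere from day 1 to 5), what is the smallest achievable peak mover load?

G@1: d1:7  d2:5  d3:0  d4:0  d5:0  d6:0 → peak 7
G@2: d1:5  d2:5  d3:2  d4:0  d5:0  d6:0 → peak 5
G@3: d1:5  d2:3  d3:2  d4:2  d5:0  d6:0 → peak 5
G@4: d1:5  d2:3  d3:0  d4:2  d5:2  d6:0 → peak 5
G@5: d1:5  d2:3  d3:0  d4:0  d5:2  d6:2 → peak 5
Best is G@2, peak 5.

5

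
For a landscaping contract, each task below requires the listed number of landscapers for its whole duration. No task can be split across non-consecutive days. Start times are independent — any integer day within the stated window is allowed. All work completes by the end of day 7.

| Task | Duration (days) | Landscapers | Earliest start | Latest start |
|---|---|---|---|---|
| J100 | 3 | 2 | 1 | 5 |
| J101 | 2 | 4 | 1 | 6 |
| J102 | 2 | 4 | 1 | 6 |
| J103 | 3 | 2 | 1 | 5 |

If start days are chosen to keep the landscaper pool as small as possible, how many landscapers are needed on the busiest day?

Early-start (J100@1, J101@1, J102@1, J103@1) gives peak 12: d1:12  d2:12  d3:4  d4:0  d5:0  d6:0  d7:0.
Shift J101→4, J102→6.
Schedule J100@1, J101@4, J102@6, J103@1: d1:4  d2:4  d3:4  d4:4  d5:4  d6:4  d7:4 — peak 4.
Total landscaper-days = 28 over 7 days ⇒ peak ≥ ⌈28/7⌉ = 4, so 4 is optimal.

4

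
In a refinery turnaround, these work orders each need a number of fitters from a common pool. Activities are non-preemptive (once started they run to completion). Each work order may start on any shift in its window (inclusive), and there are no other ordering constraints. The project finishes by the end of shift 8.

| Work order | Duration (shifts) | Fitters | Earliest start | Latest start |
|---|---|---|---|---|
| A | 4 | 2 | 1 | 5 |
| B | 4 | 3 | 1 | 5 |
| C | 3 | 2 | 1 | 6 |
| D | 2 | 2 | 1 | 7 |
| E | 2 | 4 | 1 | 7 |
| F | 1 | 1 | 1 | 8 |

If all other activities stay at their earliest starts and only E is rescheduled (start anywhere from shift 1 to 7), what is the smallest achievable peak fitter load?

10

E@1: s1:14  s2:13  s3:7  s4:5  s5:0  s6:0  s7:0  s8:0 → peak 14
E@2: s1:10  s2:13  s3:11  s4:5  s5:0  s6:0  s7:0  s8:0 → peak 13
E@3: s1:10  s2:9  s3:11  s4:9  s5:0  s6:0  s7:0  s8:0 → peak 11
E@4: s1:10  s2:9  s3:7  s4:9  s5:4  s6:0  s7:0  s8:0 → peak 10
E@5: s1:10  s2:9  s3:7  s4:5  s5:4  s6:4  s7:0  s8:0 → peak 10
E@6: s1:10  s2:9  s3:7  s4:5  s5:0  s6:4  s7:4  s8:0 → peak 10
E@7: s1:10  s2:9  s3:7  s4:5  s5:0  s6:0  s7:4  s8:4 → peak 10
Best is E@4, peak 10.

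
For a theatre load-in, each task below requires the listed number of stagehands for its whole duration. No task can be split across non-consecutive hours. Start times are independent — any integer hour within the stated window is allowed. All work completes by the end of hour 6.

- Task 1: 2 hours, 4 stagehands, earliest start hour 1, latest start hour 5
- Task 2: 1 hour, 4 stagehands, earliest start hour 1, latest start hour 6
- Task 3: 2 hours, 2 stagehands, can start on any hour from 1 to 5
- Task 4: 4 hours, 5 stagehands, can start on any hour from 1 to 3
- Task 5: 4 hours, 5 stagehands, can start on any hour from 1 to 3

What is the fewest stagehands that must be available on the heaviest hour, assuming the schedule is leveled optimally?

Early-start (Task 1@1, Task 2@1, Task 3@1, Task 4@1, Task 5@1) gives peak 20: h1:20  h2:16  h3:10  h4:10  h5:0  h6:0.
Shift Task 4→3, Task 5→3.
Schedule Task 1@1, Task 2@1, Task 3@1, Task 4@3, Task 5@3: h1:10  h2:6  h3:10  h4:10  h5:10  h6:10 — peak 10.
Total stagehand-hours = 56 over 6 hours ⇒ peak ≥ ⌈56/6⌉ = 10, so 10 is optimal.

10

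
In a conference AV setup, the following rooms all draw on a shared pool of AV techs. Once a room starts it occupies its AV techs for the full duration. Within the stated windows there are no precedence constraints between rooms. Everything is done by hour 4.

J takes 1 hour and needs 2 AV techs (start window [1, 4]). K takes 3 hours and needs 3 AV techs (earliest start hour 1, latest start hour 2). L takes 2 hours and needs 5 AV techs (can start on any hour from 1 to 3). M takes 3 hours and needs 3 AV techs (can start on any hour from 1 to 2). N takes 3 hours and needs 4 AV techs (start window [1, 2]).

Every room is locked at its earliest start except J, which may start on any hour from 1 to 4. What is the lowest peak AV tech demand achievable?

J@1: h1:17  h2:15  h3:10  h4:0 → peak 17
J@2: h1:15  h2:17  h3:10  h4:0 → peak 17
J@3: h1:15  h2:15  h3:12  h4:0 → peak 15
J@4: h1:15  h2:15  h3:10  h4:2 → peak 15
Best is J@3, peak 15.

15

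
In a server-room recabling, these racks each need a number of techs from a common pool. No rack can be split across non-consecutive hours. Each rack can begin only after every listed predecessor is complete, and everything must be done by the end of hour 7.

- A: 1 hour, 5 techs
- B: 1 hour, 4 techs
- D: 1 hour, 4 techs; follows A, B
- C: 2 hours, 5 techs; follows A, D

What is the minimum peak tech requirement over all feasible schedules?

5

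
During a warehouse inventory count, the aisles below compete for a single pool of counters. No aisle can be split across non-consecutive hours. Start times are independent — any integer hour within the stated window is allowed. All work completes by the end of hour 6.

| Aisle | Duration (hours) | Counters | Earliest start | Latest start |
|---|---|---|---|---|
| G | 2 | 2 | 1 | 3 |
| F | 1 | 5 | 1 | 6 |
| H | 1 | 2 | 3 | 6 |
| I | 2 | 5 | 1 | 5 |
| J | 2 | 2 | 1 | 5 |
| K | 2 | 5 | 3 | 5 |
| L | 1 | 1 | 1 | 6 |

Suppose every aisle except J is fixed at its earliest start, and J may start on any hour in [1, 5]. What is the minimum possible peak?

13

J@1: h1:15  h2:9  h3:7  h4:5  h5:0  h6:0 → peak 15
J@2: h1:13  h2:9  h3:9  h4:5  h5:0  h6:0 → peak 13
J@3: h1:13  h2:7  h3:9  h4:7  h5:0  h6:0 → peak 13
J@4: h1:13  h2:7  h3:7  h4:7  h5:2  h6:0 → peak 13
J@5: h1:13  h2:7  h3:7  h4:5  h5:2  h6:2 → peak 13
Best is J@2, peak 13.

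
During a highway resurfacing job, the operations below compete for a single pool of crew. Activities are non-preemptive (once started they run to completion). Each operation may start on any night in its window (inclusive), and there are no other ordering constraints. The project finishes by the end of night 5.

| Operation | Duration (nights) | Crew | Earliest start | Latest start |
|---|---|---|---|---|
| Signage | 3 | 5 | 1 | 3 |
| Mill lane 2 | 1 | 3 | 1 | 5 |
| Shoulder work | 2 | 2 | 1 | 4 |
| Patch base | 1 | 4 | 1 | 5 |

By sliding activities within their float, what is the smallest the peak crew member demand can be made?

6

Early-start (Signage@1, Mill lane 2@1, Shoulder work@1, Patch base@1) gives peak 14: n1:14  n2:7  n3:5  n4:0  n5:0.
Shift Mill lane 2→4, Shoulder work→4, Patch base→5.
Schedule Signage@1, Mill lane 2@4, Shoulder work@4, Patch base@5: n1:5  n2:5  n3:5  n4:5  n5:6 — peak 6.
Total crew member-nights = 26 over 5 nights ⇒ peak ≥ ⌈26/5⌉ = 6, so 6 is optimal.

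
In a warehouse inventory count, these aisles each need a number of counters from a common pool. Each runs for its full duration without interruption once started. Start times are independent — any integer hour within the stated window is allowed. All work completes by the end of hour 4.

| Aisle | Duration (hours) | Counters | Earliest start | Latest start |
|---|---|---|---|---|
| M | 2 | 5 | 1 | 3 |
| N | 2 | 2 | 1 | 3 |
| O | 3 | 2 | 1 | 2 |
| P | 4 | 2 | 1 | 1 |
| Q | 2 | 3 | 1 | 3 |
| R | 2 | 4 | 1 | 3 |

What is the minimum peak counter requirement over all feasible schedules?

11

Early-start (M@1, N@1, O@1, P@1, Q@1, R@1) gives peak 18: h1:18  h2:18  h3:4  h4:2.
Shift Q→3, R→3.
Schedule M@1, N@1, O@1, P@1, Q@3, R@3: h1:11  h2:11  h3:11  h4:9 — peak 11.
Total counter-hours = 42 over 4 hours ⇒ peak ≥ ⌈42/4⌉ = 11, so 11 is optimal.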